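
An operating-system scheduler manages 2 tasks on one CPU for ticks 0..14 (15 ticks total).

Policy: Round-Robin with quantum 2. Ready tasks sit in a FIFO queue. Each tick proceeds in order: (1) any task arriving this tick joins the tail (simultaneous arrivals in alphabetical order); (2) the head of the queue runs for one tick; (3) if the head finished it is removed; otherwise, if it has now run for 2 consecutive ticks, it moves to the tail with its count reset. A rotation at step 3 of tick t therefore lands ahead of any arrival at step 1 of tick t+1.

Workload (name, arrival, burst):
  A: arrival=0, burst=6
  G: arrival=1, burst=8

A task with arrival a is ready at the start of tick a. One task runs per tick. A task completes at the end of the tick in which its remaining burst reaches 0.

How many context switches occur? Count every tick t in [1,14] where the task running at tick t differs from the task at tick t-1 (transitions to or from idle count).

context switches = 6

t=0: queue=[A] q_used=0 → run A
t=1: queue=[A,G] q_used=1 → run A
t=2: queue=[G,A] q_used=0 → run G
t=3: queue=[G,A] q_used=1 → run G
t=4: queue=[A,G] q_used=0 → run A
t=5: queue=[A,G] q_used=1 → run A
t=6: queue=[G,A] q_used=0 → run G
t=7: queue=[G,A] q_used=1 → run G
t=8: queue=[A,G] q_used=0 → run A
t=9: queue=[A,G] q_used=1 → run A
t=10: queue=[G] q_used=0 → run G
t=11: queue=[G] q_used=1 → run G
t=12: queue=[G] q_used=0 → run G
t=13: queue=[G] q_used=1 → run G
t=14: (idle)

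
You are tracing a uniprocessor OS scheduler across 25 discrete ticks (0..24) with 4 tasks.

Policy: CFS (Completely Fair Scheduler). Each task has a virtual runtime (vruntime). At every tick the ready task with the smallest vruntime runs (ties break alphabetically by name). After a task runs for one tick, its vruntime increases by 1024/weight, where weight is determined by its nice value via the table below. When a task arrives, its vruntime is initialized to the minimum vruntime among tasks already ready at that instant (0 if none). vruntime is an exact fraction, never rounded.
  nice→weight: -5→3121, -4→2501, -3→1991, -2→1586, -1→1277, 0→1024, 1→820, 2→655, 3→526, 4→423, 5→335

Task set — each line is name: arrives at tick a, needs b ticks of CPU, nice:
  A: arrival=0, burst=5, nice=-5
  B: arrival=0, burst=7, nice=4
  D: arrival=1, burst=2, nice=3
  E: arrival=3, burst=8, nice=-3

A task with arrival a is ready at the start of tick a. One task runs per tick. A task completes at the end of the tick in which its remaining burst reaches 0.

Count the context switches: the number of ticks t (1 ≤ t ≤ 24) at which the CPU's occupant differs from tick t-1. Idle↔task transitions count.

t=0: vr[A=0 B=0] → run A
t=1: vr[A=1024/3121 B=0 D=0] → run B
t=2: vr[A=1024/3121 B=1024/423 D=0] → run D
t=3: vr[A=1024/3121 B=1024/423 D=512/263 E=1024/3121] → run A
t=4: vr[A=2048/3121 B=1024/423 D=512/263 E=1024/3121] → run E
t=5: vr[A=2048/3121 B=1024/423 D=512/263 E=5234688/6213911] → run A
t=6: vr[A=3072/3121 B=1024/423 D=512/263 E=5234688/6213911] → run E
t=7: vr[A=3072/3121 B=1024/423 D=512/263 E=8430592/6213911] → run A
t=8: vr[A=4096/3121 B=1024/423 D=512/263 E=8430592/6213911] → run A
t=9: vr[B=1024/423 D=512/263 E=8430592/6213911] → run E
t=10: vr[B=1024/423 D=512/263 E=11626496/6213911] → run E
t=11: vr[B=1024/423 D=512/263 E=14822400/6213911] → run D
t=12: vr[B=1024/423 E=14822400/6213911] → run E
t=13: vr[B=1024/423 E=18018304/6213911] → run B
t=14: vr[B=2048/423 E=18018304/6213911] → run E
t=15: vr[B=2048/423 E=21214208/6213911] → run E
t=16: vr[B=2048/423 E=24410112/6213911] → run E
t=17: vr[B=2048/423] → run B
t=18: vr[B=1024/141] → run B
t=19: vr[B=4096/423] → run B
t=20: vr[B=5120/423] → run B
t=21: vr[B=2048/141] → run B
t=22: (idle)
t=23: (idle)
t=24: (idle)

context switches = 14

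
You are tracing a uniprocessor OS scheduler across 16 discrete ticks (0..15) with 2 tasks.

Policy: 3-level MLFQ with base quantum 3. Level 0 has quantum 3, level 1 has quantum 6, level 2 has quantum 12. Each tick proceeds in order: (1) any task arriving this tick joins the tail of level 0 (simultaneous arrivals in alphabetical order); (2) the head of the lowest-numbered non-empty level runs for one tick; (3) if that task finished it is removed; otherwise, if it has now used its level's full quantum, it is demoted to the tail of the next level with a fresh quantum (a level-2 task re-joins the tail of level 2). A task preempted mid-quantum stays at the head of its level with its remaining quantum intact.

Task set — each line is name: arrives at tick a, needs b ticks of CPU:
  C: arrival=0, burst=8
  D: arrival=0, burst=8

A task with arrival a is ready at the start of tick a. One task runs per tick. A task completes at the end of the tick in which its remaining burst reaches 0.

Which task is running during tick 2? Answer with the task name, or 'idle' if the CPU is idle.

running at tick 2 = C

t=0: L0/L1/L2 = CD/-/- → run C
t=1: L0/L1/L2 = CD/-/- → run C
t=2: L0/L1/L2 = CD/-/- → run C
t=3: L0/L1/L2 = D/C/- → run D
t=4: L0/L1/L2 = D/C/- → run D
t=5: L0/L1/L2 = D/C/- → run D
t=6: L0/L1/L2 = -/CD/- → run C
t=7: L0/L1/L2 = -/CD/- → run C
t=8: L0/L1/L2 = -/CD/- → run C
t=9: L0/L1/L2 = -/CD/- → run C
t=10: L0/L1/L2 = -/CD/- → run C
t=11: L0/L1/L2 = -/D/- → run D
t=12: L0/L1/L2 = -/D/- → run D
t=13: L0/L1/L2 = -/D/- → run D
t=14: L0/L1/L2 = -/D/- → run D
t=15: L0/L1/L2 = -/D/- → run D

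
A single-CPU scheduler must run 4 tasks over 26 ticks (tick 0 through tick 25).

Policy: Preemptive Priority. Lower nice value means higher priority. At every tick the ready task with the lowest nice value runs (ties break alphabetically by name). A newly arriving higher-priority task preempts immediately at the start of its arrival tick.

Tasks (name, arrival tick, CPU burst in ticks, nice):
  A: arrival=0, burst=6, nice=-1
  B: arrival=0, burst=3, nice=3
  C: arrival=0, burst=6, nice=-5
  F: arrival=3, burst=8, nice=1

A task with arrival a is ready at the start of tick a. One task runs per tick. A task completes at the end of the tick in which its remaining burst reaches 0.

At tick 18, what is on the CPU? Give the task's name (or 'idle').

t=0: ready={A,B,C} → run C
t=1: ready={A,B,C} → run C
t=2: ready={A,B,C} → run C
t=3: ready={A,B,C,F} → run C
t=4: ready={A,B,C,F} → run C
t=5: ready={A,B,C,F} → run C
t=6: ready={A,B,F} → run A
t=7: ready={A,B,F} → run A
t=8: ready={A,B,F} → run A
t=9: ready={A,B,F} → run A
t=10: ready={A,B,F} → run A
t=11: ready={A,B,F} → run A
t=12: ready={B,F} → run F
t=13: ready={B,F} → run F
t=14: ready={B,F} → run F
t=15: ready={B,F} → run F
t=16: ready={B,F} → run F
t=17: ready={B,F} → run F
t=18: ready={B,F} → run F
t=19: ready={B,F} → run F
t=20: ready={B} → run B
t=21: ready={B} → run B
t=22: ready={B} → run B
t=23: (idle)
t=24: (idle)
t=25: (idle)

running at tick 18 = F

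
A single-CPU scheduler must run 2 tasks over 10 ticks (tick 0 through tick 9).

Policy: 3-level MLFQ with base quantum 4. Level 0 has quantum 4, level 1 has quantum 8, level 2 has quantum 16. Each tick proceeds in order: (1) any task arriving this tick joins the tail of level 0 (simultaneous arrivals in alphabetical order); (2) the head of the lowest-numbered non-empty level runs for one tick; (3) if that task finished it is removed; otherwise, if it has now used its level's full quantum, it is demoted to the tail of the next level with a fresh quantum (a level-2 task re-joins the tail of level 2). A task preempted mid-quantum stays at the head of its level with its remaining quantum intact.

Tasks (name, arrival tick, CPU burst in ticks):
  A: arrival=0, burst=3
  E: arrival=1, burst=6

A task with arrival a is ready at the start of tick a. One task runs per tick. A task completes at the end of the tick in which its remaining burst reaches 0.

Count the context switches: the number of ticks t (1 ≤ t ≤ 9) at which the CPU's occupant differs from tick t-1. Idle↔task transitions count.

t=0: L0/L1/L2 = A/-/- → run A
t=1: L0/L1/L2 = AE/-/- → run A
t=2: L0/L1/L2 = AE/-/- → run A
t=3: L0/L1/L2 = E/-/- → run E
t=4: L0/L1/L2 = E/-/- → run E
t=5: L0/L1/L2 = E/-/- → run E
t=6: L0/L1/L2 = E/-/- → run E
t=7: L0/L1/L2 = -/E/- → run E
t=8: L0/L1/L2 = -/E/- → run E
t=9: (idle)

context switches = 2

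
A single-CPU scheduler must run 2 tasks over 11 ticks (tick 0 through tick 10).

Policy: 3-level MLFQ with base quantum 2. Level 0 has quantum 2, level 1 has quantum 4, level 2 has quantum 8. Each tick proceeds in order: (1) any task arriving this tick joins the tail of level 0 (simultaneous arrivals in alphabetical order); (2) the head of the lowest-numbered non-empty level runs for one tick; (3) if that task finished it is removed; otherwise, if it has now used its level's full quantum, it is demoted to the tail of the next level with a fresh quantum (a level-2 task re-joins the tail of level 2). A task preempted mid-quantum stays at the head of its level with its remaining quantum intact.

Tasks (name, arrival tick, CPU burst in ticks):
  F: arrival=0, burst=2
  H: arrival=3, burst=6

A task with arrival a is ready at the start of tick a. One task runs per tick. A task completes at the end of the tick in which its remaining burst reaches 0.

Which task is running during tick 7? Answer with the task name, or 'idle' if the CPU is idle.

t=0: L0/L1/L2 = F/-/- → run F
t=1: L0/L1/L2 = F/-/- → run F
t=2: (idle)
t=3: L0/L1/L2 = H/-/- → run H
t=4: L0/L1/L2 = H/-/- → run H
t=5: L0/L1/L2 = -/H/- → run H
t=6: L0/L1/L2 = -/H/- → run H
t=7: L0/L1/L2 = -/H/- → run H
t=8: L0/L1/L2 = -/H/- → run H
t=9: (idle)
t=10: (idle)

running at tick 7 = H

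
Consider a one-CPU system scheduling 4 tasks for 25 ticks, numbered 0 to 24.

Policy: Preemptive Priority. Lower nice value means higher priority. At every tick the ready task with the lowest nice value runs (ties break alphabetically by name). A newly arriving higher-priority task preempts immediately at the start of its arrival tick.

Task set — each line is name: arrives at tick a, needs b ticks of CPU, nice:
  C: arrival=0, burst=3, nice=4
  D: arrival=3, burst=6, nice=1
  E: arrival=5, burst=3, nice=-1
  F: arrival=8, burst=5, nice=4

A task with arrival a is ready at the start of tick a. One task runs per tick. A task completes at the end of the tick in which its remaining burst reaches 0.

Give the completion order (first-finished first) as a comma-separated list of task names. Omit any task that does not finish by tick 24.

t=0: ready={C} → run C
t=1: ready={C} → run C
t=2: ready={C} → run C
t=3: ready={D} → run D
t=4: ready={D} → run D
t=5: ready={D,E} → run E
t=6: ready={D,E} → run E
t=7: ready={D,E} → run E
t=8: ready={D,F} → run D
t=9: ready={D,F} → run D
t=10: ready={D,F} → run D
t=11: ready={D,F} → run D
t=12: ready={F} → run F
t=13: ready={F} → run F
t=14: ready={F} → run F
t=15: ready={F} → run F
t=16: ready={F} → run F
t=17: (idle)
t=18: (idle)
t=19: (idle)
t=20: (idle)
t=21: (idle)
t=22: (idle)
t=23: (idle)
t=24: (idle)

completion order = C, E, D, F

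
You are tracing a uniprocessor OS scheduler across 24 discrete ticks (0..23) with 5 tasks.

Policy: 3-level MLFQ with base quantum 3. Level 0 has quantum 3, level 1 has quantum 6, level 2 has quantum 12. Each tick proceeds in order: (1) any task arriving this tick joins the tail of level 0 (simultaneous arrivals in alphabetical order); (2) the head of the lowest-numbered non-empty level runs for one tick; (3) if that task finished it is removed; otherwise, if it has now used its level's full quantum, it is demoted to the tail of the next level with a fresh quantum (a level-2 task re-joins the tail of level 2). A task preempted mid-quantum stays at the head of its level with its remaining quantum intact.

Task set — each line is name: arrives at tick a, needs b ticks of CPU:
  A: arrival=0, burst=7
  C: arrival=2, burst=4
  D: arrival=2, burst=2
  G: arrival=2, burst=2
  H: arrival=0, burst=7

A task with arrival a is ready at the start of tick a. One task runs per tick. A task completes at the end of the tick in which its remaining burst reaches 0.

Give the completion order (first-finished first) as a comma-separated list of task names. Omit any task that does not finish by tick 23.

t=0: L0/L1/L2 = AH/-/- → run A
t=1: L0/L1/L2 = AH/-/- → run A
t=2: L0/L1/L2 = AHCDG/-/- → run A
t=3: L0/L1/L2 = HCDG/A/- → run H
t=4: L0/L1/L2 = HCDG/A/- → run H
t=5: L0/L1/L2 = HCDG/A/- → run H
t=6: L0/L1/L2 = CDG/AH/- → run C
t=7: L0/L1/L2 = CDG/AH/- → run C
t=8: L0/L1/L2 = CDG/AH/- → run C
t=9: L0/L1/L2 = DG/AHC/- → run D
t=10: L0/L1/L2 = DG/AHC/- → run D
t=11: L0/L1/L2 = G/AHC/- → run G
t=12: L0/L1/L2 = G/AHC/- → run G
t=13: L0/L1/L2 = -/AHC/- → run A
t=14: L0/L1/L2 = -/AHC/- → run A
t=15: L0/L1/L2 = -/AHC/- → run A
t=16: L0/L1/L2 = -/AHC/- → run A
t=17: L0/L1/L2 = -/HC/- → run H
t=18: L0/L1/L2 = -/HC/- → run H
t=19: L0/L1/L2 = -/HC/- → run H
t=20: L0/L1/L2 = -/HC/- → run H
t=21: L0/L1/L2 = -/C/- → run C
t=22: (idle)
t=23: (idle)

completion order = D, G, A, H, C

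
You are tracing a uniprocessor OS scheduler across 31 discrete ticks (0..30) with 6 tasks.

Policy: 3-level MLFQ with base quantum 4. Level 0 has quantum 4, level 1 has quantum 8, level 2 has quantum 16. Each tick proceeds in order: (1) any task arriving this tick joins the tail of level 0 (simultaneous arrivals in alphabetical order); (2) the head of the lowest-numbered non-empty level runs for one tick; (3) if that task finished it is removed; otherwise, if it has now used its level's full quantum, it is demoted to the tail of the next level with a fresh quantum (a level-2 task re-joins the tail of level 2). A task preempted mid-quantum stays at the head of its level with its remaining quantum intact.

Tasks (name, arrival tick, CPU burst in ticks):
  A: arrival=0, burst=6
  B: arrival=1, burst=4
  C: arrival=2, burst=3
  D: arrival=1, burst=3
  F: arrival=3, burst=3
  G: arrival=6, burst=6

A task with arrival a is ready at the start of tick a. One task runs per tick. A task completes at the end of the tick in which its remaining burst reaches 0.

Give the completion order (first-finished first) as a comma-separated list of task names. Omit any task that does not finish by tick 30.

t=0: L0/L1/L2 = A/-/- → run A
t=1: L0/L1/L2 = ABD/-/- → run A
t=2: L0/L1/L2 = ABDC/-/- → run A
t=3: L0/L1/L2 = ABDCF/-/- → run A
t=4: L0/L1/L2 = BDCF/A/- → run B
t=5: L0/L1/L2 = BDCF/A/- → run B
t=6: L0/L1/L2 = BDCFG/A/- → run B
t=7: L0/L1/L2 = BDCFG/A/- → run B
t=8: L0/L1/L2 = DCFG/A/- → run D
t=9: L0/L1/L2 = DCFG/A/- → run D
t=10: L0/L1/L2 = DCFG/A/- → run D
t=11: L0/L1/L2 = CFG/A/- → run C
t=12: L0/L1/L2 = CFG/A/- → run C
t=13: L0/L1/L2 = CFG/A/- → run C
t=14: L0/L1/L2 = FG/A/- → run F
t=15: L0/L1/L2 = FG/A/- → run F
t=16: L0/L1/L2 = FG/A/- → run F
t=17: L0/L1/L2 = G/A/- → run G
t=18: L0/L1/L2 = G/A/- → run G
t=19: L0/L1/L2 = G/A/- → run G
t=20: L0/L1/L2 = G/A/- → run G
t=21: L0/L1/L2 = -/AG/- → run A
t=22: L0/L1/L2 = -/AG/- → run A
t=23: L0/L1/L2 = -/G/- → run G
t=24: L0/L1/L2 = -/G/- → run G
t=25: (idle)
t=26: (idle)
t=27: (idle)
t=28: (idle)
t=29: (idle)
t=30: (idle)

completion order = B, D, C, F, A, G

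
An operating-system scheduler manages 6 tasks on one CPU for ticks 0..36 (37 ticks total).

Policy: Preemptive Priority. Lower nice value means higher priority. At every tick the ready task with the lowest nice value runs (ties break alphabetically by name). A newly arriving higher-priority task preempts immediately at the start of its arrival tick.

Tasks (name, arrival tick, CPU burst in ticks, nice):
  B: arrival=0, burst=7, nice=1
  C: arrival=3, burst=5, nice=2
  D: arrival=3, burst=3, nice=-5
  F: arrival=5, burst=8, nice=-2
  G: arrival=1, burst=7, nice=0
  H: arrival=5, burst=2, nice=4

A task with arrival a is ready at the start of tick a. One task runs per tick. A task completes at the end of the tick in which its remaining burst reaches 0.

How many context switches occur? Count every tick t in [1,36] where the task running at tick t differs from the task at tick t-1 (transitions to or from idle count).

t=0: ready={B} → run B
t=1: ready={B,G} → run G
t=2: ready={B,G} → run G
t=3: ready={B,C,D,G} → run D
t=4: ready={B,C,D,G} → run D
t=5: ready={B,C,D,F,G,H} → run D
t=6: ready={B,C,F,G,H} → run F
t=7: ready={B,C,F,G,H} → run F
t=8: ready={B,C,F,G,H} → run F
t=9: ready={B,C,F,G,H} → run F
t=10: ready={B,C,F,G,H} → run F
t=11: ready={B,C,F,G,H} → run F
t=12: ready={B,C,F,G,H} → run F
t=13: ready={B,C,F,G,H} → run F
t=14: ready={B,C,G,H} → run G
t=15: ready={B,C,G,H} → run G
t=16: ready={B,C,G,H} → run G
t=17: ready={B,C,G,H} → run G
t=18: ready={B,C,G,H} → run G
t=19: ready={B,C,H} → run B
t=20: ready={B,C,H} → run B
t=21: ready={B,C,H} → run B
t=22: ready={B,C,H} → run B
t=23: ready={B,C,H} → run B
t=24: ready={B,C,H} → run B
t=25: ready={C,H} → run C
t=26: ready={C,H} → run C
t=27: ready={C,H} → run C
t=28: ready={C,H} → run C
t=29: ready={C,H} → run C
t=30: ready={H} → run H
t=31: ready={H} → run H
t=32: (idle)
t=33: (idle)
t=34: (idle)
t=35: (idle)
t=36: (idle)

context switches = 8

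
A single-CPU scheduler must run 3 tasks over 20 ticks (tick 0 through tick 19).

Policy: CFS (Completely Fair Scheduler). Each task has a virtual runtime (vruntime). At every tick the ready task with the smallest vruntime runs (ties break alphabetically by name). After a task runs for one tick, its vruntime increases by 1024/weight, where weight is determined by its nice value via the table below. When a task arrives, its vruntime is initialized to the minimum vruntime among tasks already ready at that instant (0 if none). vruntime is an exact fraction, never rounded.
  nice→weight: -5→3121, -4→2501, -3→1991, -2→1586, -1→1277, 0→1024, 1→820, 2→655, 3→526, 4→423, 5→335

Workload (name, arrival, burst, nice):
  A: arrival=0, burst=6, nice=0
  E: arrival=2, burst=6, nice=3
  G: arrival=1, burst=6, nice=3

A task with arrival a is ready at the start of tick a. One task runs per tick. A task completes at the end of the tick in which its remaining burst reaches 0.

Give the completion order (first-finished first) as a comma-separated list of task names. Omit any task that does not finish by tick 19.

t=0: vr[A=0] → run A
t=1: vr[A=1 G=1] → run A
t=2: vr[A=2 E=1 G=1] → run E
t=3: vr[A=2 E=775/263 G=1] → run G
t=4: vr[A=2 E=775/263 G=775/263] → run A
t=5: vr[A=3 E=775/263 G=775/263] → run E
t=6: vr[A=3 E=1287/263 G=775/263] → run G
t=7: vr[A=3 E=1287/263 G=1287/263] → run A
t=8: vr[A=4 E=1287/263 G=1287/263] → run A
t=9: vr[A=5 E=1287/263 G=1287/263] → run E
t=10: vr[A=5 E=1799/263 G=1287/263] → run G
t=11: vr[A=5 E=1799/263 G=1799/263] → run A
t=12: vr[E=1799/263 G=1799/263] → run E
t=13: vr[E=2311/263 G=1799/263] → run G
t=14: vr[E=2311/263 G=2311/263] → run E
t=15: vr[E=2823/263 G=2311/263] → run G
t=16: vr[E=2823/263 G=2823/263] → run E
t=17: vr[G=2823/263] → run G
t=18: (idle)
t=19: (idle)

completion order = A, E, G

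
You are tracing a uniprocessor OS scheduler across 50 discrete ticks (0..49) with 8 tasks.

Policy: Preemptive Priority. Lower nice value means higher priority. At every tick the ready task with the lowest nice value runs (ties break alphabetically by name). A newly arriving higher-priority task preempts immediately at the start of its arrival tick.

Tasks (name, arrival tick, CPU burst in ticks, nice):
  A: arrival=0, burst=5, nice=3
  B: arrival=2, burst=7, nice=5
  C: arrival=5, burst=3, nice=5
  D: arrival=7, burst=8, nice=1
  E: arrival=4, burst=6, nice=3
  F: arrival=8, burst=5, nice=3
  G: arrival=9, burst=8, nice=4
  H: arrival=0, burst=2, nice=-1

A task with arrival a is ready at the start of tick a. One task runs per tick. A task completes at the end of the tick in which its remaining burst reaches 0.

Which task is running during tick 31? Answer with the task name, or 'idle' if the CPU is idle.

running at tick 31 = G

t=0: ready={A,H} → run H
t=1: ready={A,H} → run H
t=2: ready={A,B} → run A
t=3: ready={A,B} → run A
t=4: ready={A,B,E} → run A
t=5: ready={A,B,C,E} → run A
t=6: ready={A,B,C,E} → run A
t=7: ready={B,C,D,E} → run D
t=8: ready={B,C,D,E,F} → run D
t=9: ready={B,C,D,E,F,G} → run D
t=10: ready={B,C,D,E,F,G} → run D
t=11: ready={B,C,D,E,F,G} → run D
t=12: ready={B,C,D,E,F,G} → run D
t=13: ready={B,C,D,E,F,G} → run D
t=14: ready={B,C,D,E,F,G} → run D
t=15: ready={B,C,E,F,G} → run E
t=16: ready={B,C,E,F,G} → run E
t=17: ready={B,C,E,F,G} → run E
t=18: ready={B,C,E,F,G} → run E
t=19: ready={B,C,E,F,G} → run E
t=20: ready={B,C,E,F,G} → run E
t=21: ready={B,C,F,G} → run F
t=22: ready={B,C,F,G} → run F
t=23: ready={B,C,F,G} → run F
t=24: ready={B,C,F,G} → run F
t=25: ready={B,C,F,G} → run F
t=26: ready={B,C,G} → run G
t=27: ready={B,C,G} → run G
t=28: ready={B,C,G} → run G
t=29: ready={B,C,G} → run G
t=30: ready={B,C,G} → run G
t=31: ready={B,C,G} → run G
t=32: ready={B,C,G} → run G
t=33: ready={B,C,G} → run G
t=34: ready={B,C} → run B
t=35: ready={B,C} → run B
t=36: ready={B,C} → run B
t=37: ready={B,C} → run B
t=38: ready={B,C} → run B
t=39: ready={B,C} → run B
t=40: ready={B,C} → run B
t=41: ready={C} → run C
t=42: ready={C} → run C
t=43: ready={C} → run C
t=44: (idle)
t=45: (idle)
t=46: (idle)
t=47: (idle)
t=48: (idle)
t=49: (idle)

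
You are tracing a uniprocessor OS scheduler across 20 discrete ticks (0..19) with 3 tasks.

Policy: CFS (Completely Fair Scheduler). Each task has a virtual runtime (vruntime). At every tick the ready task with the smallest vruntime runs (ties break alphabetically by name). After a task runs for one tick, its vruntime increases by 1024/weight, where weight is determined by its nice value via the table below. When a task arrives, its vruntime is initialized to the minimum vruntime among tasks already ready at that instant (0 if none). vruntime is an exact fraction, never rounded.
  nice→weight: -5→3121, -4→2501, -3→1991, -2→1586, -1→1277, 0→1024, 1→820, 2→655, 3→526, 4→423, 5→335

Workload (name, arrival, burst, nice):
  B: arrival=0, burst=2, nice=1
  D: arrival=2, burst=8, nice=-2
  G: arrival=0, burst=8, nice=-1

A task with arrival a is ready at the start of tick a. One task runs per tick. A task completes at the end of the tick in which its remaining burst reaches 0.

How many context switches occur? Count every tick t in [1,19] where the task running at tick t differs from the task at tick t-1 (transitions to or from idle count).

t=0: vr[B=0 G=0] → run B
t=1: vr[B=256/205 G=0] → run G
t=2: vr[B=256/205 D=1024/1277 G=1024/1277] → run D
t=3: vr[B=256/205 D=1465856/1012661 G=1024/1277] → run G
t=4: vr[B=256/205 D=1465856/1012661 G=2048/1277] → run B
t=5: vr[D=1465856/1012661 G=2048/1277] → run D
t=6: vr[D=2119680/1012661 G=2048/1277] → run G
t=7: vr[D=2119680/1012661 G=3072/1277] → run D
t=8: vr[D=2773504/1012661 G=3072/1277] → run G
t=9: vr[D=2773504/1012661 G=4096/1277] → run D
t=10: vr[D=3427328/1012661 G=4096/1277] → run G
t=11: vr[D=3427328/1012661 G=5120/1277] → run D
t=12: vr[D=4081152/1012661 G=5120/1277] → run G
t=13: vr[D=4081152/1012661 G=6144/1277] → run D
t=14: vr[D=4734976/1012661 G=6144/1277] → run D
t=15: vr[D=5388800/1012661 G=6144/1277] → run G
t=16: vr[D=5388800/1012661 G=7168/1277] → run D
t=17: vr[G=7168/1277] → run G
t=18: (idle)
t=19: (idle)

context switches = 17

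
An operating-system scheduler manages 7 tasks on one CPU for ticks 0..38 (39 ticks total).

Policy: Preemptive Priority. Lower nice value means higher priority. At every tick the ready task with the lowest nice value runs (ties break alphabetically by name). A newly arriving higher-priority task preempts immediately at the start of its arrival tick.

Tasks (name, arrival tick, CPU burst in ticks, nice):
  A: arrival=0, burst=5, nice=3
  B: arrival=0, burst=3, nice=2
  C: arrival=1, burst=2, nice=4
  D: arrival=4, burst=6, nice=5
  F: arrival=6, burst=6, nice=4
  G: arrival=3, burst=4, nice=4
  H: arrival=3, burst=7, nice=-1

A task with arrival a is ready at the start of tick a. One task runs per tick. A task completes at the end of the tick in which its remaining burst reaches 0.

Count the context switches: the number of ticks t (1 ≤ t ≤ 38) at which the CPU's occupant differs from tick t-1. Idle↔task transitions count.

context switches = 7

t=0: ready={A,B} → run B
t=1: ready={A,B,C} → run B
t=2: ready={A,B,C} → run B
t=3: ready={A,C,G,H} → run H
t=4: ready={A,C,D,G,H} → run H
t=5: ready={A,C,D,G,H} → run H
t=6: ready={A,C,D,F,G,H} → run H
t=7: ready={A,C,D,F,G,H} → run H
t=8: ready={A,C,D,F,G,H} → run H
t=9: ready={A,C,D,F,G,H} → run H
t=10: ready={A,C,D,F,G} → run A
t=11: ready={A,C,D,F,G} → run A
t=12: ready={A,C,D,F,G} → run A
t=13: ready={A,C,D,F,G} → run A
t=14: ready={A,C,D,F,G} → run A
t=15: ready={C,D,F,G} → run C
t=16: ready={C,D,F,G} → run C
t=17: ready={D,F,G} → run F
t=18: ready={D,F,G} → run F
t=19: ready={D,F,G} → run F
t=20: ready={D,F,G} → run F
t=21: ready={D,F,G} → run F
t=22: ready={D,F,G} → run F
t=23: ready={D,G} → run G
t=24: ready={D,G} → run G
t=25: ready={D,G} → run G
t=26: ready={D,G} → run G
t=27: ready={D} → run D
t=28: ready={D} → run D
t=29: ready={D} → run D
t=30: ready={D} → run D
t=31: ready={D} → run D
t=32: ready={D} → run D
t=33: (idle)
t=34: (idle)
t=35: (idle)
t=36: (idle)
t=37: (idle)
t=38: (idle)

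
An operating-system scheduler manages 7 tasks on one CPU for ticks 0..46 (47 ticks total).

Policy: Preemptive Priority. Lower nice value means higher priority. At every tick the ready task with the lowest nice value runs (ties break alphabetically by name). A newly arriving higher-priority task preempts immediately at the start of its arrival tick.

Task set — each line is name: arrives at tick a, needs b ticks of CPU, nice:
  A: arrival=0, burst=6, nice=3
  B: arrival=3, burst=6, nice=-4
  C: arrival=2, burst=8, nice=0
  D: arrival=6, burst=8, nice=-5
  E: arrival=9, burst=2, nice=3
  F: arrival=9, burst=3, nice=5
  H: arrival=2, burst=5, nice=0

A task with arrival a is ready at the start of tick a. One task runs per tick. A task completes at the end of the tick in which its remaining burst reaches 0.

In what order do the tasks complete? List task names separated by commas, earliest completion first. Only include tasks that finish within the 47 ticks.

completion order = D, B, C, H, A, E, F

t=0: ready={A} → run A
t=1: ready={A} → run A
t=2: ready={A,C,H} → run C
t=3: ready={A,B,C,H} → run B
t=4: ready={A,B,C,H} → run B
t=5: ready={A,B,C,H} → run B
t=6: ready={A,B,C,D,H} → run D
t=7: ready={A,B,C,D,H} → run D
t=8: ready={A,B,C,D,H} → run D
t=9: ready={A,B,C,D,E,F,H} → run D
t=10: ready={A,B,C,D,E,F,H} → run D
t=11: ready={A,B,C,D,E,F,H} → run D
t=12: ready={A,B,C,D,E,F,H} → run D
t=13: ready={A,B,C,D,E,F,H} → run D
t=14: ready={A,B,C,E,F,H} → run B
t=15: ready={A,B,C,E,F,H} → run B
t=16: ready={A,B,C,E,F,H} → run B
t=17: ready={A,C,E,F,H} → run C
t=18: ready={A,C,E,F,H} → run C
t=19: ready={A,C,E,F,H} → run C
t=20: ready={A,C,E,F,H} → run C
t=21: ready={A,C,E,F,H} → run C
t=22: ready={A,C,E,F,H} → run C
t=23: ready={A,C,E,F,H} → run C
t=24: ready={A,E,F,H} → run H
t=25: ready={A,E,F,H} → run H
t=26: ready={A,E,F,H} → run H
t=27: ready={A,E,F,H} → run H
t=28: ready={A,E,F,H} → run H
t=29: ready={A,E,F} → run A
t=30: ready={A,E,F} → run A
t=31: ready={A,E,F} → run A
t=32: ready={A,E,F} → run A
t=33: ready={E,F} → run E
t=34: ready={E,F} → run E
t=35: ready={F} → run F
t=36: ready={F} → run F
t=37: ready={F} → run F
t=38: (idle)
t=39: (idle)
t=40: (idle)
t=41: (idle)
t=42: (idle)
t=43: (idle)
t=44: (idle)
t=45: (idle)
t=46: (idle)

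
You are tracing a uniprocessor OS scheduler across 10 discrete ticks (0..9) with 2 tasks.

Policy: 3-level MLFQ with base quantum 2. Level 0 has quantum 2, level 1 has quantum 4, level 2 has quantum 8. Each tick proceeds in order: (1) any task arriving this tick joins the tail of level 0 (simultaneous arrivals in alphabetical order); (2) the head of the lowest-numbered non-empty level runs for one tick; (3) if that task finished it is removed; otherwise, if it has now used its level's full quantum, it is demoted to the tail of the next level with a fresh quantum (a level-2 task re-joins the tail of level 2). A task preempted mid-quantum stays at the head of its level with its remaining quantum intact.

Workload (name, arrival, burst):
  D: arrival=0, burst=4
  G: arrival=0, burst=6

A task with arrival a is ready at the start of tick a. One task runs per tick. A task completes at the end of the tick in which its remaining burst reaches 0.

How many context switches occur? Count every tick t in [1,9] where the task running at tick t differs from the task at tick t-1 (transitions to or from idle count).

context switches = 3

t=0: L0/L1/L2 = DG/-/- → run D
t=1: L0/L1/L2 = DG/-/- → run D
t=2: L0/L1/L2 = G/D/- → run G
t=3: L0/L1/L2 = G/D/- → run G
t=4: L0/L1/L2 = -/DG/- → run D
t=5: L0/L1/L2 = -/DG/- → run D
t=6: L0/L1/L2 = -/G/- → run G
t=7: L0/L1/L2 = -/G/- → run G
t=8: L0/L1/L2 = -/G/- → run G
t=9: L0/L1/L2 = -/G/- → run G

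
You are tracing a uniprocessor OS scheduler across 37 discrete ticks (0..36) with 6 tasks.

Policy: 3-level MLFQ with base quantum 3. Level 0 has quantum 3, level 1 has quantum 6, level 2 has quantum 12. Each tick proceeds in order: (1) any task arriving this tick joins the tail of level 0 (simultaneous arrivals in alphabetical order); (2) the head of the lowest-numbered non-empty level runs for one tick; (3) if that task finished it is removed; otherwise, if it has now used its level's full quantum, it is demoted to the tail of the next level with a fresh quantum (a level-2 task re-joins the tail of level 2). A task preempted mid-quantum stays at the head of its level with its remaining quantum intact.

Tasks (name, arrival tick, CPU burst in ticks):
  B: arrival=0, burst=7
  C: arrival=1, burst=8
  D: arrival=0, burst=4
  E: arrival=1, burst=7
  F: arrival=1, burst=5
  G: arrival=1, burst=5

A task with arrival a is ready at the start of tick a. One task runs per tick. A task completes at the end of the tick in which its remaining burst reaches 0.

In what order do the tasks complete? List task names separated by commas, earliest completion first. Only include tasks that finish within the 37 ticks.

completion order = B, D, C, E, F, G

t=0: L0/L1/L2 = BD/-/- → run B
t=1: L0/L1/L2 = BDCEFG/-/- → run B
t=2: L0/L1/L2 = BDCEFG/-/- → run B
t=3: L0/L1/L2 = DCEFG/B/- → run D
t=4: L0/L1/L2 = DCEFG/B/- → run D
t=5: L0/L1/L2 = DCEFG/B/- → run D
t=6: L0/L1/L2 = CEFG/BD/- → run C
t=7: L0/L1/L2 = CEFG/BD/- → run C
t=8: L0/L1/L2 = CEFG/BD/- → run C
t=9: L0/L1/L2 = EFG/BDC/- → run E
t=10: L0/L1/L2 = EFG/BDC/- → run E
t=11: L0/L1/L2 = EFG/BDC/- → run E
t=12: L0/L1/L2 = FG/BDCE/- → run F
t=13: L0/L1/L2 = FG/BDCE/- → run F
t=14: L0/L1/L2 = FG/BDCE/- → run F
t=15: L0/L1/L2 = G/BDCEF/- → run G
t=16: L0/L1/L2 = G/BDCEF/- → run G
t=17: L0/L1/L2 = G/BDCEF/- → run G
t=18: L0/L1/L2 = -/BDCEFG/- → run B
t=19: L0/L1/L2 = -/BDCEFG/- → run B
t=20: L0/L1/L2 = -/BDCEFG/- → run B
t=21: L0/L1/L2 = -/BDCEFG/- → run B
t=22: L0/L1/L2 = -/DCEFG/- → run D
t=23: L0/L1/L2 = -/CEFG/- → run C
t=24: L0/L1/L2 = -/CEFG/- → run C
t=25: L0/L1/L2 = -/CEFG/- → run C
t=26: L0/L1/L2 = -/CEFG/- → run C
t=27: L0/L1/L2 = -/CEFG/- → run C
t=28: L0/L1/L2 = -/EFG/- → run E
t=29: L0/L1/L2 = -/EFG/- → run E
t=30: L0/L1/L2 = -/EFG/- → run E
t=31: L0/L1/L2 = -/EFG/- → run E
t=32: L0/L1/L2 = -/FG/- → run F
t=33: L0/L1/L2 = -/FG/- → run F
t=34: L0/L1/L2 = -/G/- → run G
t=35: L0/L1/L2 = -/G/- → run G
t=36: (idle)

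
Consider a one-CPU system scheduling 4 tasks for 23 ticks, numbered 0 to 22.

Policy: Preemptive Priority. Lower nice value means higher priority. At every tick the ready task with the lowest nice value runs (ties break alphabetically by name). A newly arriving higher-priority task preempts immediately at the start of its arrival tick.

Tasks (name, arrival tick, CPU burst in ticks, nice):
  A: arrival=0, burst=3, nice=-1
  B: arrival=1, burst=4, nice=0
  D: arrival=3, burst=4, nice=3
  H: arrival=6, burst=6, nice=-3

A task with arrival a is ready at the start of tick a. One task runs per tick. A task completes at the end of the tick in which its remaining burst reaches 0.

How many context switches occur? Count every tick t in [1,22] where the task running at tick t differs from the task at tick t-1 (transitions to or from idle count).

context switches = 5

t=0: ready={A} → run A
t=1: ready={A,B} → run A
t=2: ready={A,B} → run A
t=3: ready={B,D} → run B
t=4: ready={B,D} → run B
t=5: ready={B,D} → run B
t=6: ready={B,D,H} → run H
t=7: ready={B,D,H} → run H
t=8: ready={B,D,H} → run H
t=9: ready={B,D,H} → run H
t=10: ready={B,D,H} → run H
t=11: ready={B,D,H} → run H
t=12: ready={B,D} → run B
t=13: ready={D} → run D
t=14: ready={D} → run D
t=15: ready={D} → run D
t=16: ready={D} → run D
t=17: (idle)
t=18: (idle)
t=19: (idle)
t=20: (idle)
t=21: (idle)
t=22: (idle)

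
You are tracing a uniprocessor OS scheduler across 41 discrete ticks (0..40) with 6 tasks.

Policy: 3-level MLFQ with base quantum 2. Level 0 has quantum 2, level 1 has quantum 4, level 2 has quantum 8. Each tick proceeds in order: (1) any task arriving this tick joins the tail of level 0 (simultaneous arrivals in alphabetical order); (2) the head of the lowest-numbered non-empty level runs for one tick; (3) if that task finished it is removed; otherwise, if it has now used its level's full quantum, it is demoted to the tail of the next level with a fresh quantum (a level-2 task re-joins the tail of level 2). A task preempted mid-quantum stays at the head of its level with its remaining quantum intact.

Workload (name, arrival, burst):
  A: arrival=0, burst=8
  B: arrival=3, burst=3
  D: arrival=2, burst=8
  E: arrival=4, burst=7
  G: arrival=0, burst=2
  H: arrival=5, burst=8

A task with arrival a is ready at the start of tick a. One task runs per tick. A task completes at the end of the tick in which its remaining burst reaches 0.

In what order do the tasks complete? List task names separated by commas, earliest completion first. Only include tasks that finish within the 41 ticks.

t=0: L0/L1/L2 = AG/-/- → run A
t=1: L0/L1/L2 = AG/-/- → run A
t=2: L0/L1/L2 = GD/A/- → run G
t=3: L0/L1/L2 = GDB/A/- → run G
t=4: L0/L1/L2 = DBE/A/- → run D
t=5: L0/L1/L2 = DBEH/A/- → run D
t=6: L0/L1/L2 = BEH/AD/- → run B
t=7: L0/L1/L2 = BEH/AD/- → run B
t=8: L0/L1/L2 = EH/ADB/- → run E
t=9: L0/L1/L2 = EH/ADB/- → run E
t=10: L0/L1/L2 = H/ADBE/- → run H
t=11: L0/L1/L2 = H/ADBE/- → run H
t=12: L0/L1/L2 = -/ADBEH/- → run A
t=13: L0/L1/L2 = -/ADBEH/- → run A
t=14: L0/L1/L2 = -/ADBEH/- → run A
t=15: L0/L1/L2 = -/ADBEH/- → run A
t=16: L0/L1/L2 = -/DBEH/A → run D
t=17: L0/L1/L2 = -/DBEH/A → run D
t=18: L0/L1/L2 = -/DBEH/A → run D
t=19: L0/L1/L2 = -/DBEH/A → run D
t=20: L0/L1/L2 = -/BEH/AD → run B
t=21: L0/L1/L2 = -/EH/AD → run E
t=22: L0/L1/L2 = -/EH/AD → run E
t=23: L0/L1/L2 = -/EH/AD → run E
t=24: L0/L1/L2 = -/EH/AD → run E
t=25: L0/L1/L2 = -/H/ADE → run H
t=26: L0/L1/L2 = -/H/ADE → run H
t=27: L0/L1/L2 = -/H/ADE → run H
t=28: L0/L1/L2 = -/H/ADE → run H
t=29: L0/L1/L2 = -/-/ADEH → run A
t=30: L0/L1/L2 = -/-/ADEH → run A
t=31: L0/L1/L2 = -/-/DEH → run D
t=32: L0/L1/L2 = -/-/DEH → run D
t=33: L0/L1/L2 = -/-/EH → run E
t=34: L0/L1/L2 = -/-/H → run H
t=35: L0/L1/L2 = -/-/H → run H
t=36: (idle)
t=37: (idle)
t=38: (idle)
t=39: (idle)
t=40: (idle)

completion order = G, B, A, D, E, H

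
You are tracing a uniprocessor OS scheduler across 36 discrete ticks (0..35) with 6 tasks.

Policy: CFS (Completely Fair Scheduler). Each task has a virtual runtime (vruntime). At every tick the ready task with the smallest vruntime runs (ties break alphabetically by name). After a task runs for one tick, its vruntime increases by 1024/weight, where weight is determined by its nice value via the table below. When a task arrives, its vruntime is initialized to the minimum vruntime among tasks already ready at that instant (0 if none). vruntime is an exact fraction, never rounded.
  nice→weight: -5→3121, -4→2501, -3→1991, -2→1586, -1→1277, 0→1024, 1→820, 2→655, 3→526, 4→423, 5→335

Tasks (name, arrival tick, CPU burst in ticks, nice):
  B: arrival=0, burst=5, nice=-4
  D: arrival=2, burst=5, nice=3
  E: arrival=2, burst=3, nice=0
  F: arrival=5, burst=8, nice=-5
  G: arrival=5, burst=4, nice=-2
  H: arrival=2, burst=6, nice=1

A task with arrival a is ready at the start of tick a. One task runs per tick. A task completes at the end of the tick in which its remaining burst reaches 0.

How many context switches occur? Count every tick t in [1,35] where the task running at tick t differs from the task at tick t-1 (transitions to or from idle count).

context switches = 27

t=0: vr[B=0] → run B
t=1: vr[B=1024/2501] → run B
t=2: vr[B=2048/2501 D=2048/2501 E=2048/2501 H=2048/2501] → run B
t=3: vr[B=3072/2501 D=2048/2501 E=2048/2501 H=2048/2501] → run D
t=4: vr[B=3072/2501 D=1819136/657763 E=2048/2501 H=2048/2501] → run E
t=5: vr[B=3072/2501 D=1819136/657763 E=4549/2501 F=2048/2501 G=2048/2501 H=2048/2501] → run F
t=6: vr[B=3072/2501 D=1819136/657763 E=4549/2501 F=8952832/7805621 G=2048/2501 H=2048/2501] → run G
t=7: vr[B=3072/2501 D=1819136/657763 E=4549/2501 F=8952832/7805621 G=47616/32513 H=2048/2501] → run H
t=8: vr[B=3072/2501 D=1819136/657763 E=4549/2501 F=8952832/7805621 G=47616/32513 H=25856/12505] → run F
t=9: vr[B=3072/2501 D=1819136/657763 E=4549/2501 F=11513856/7805621 G=47616/32513 H=25856/12505] → run B
t=10: vr[B=4096/2501 D=1819136/657763 E=4549/2501 F=11513856/7805621 G=47616/32513 H=25856/12505] → run G
t=11: vr[B=4096/2501 D=1819136/657763 E=4549/2501 F=11513856/7805621 G=68608/32513 H=25856/12505] → run F
t=12: vr[B=4096/2501 D=1819136/657763 E=4549/2501 F=14074880/7805621 G=68608/32513 H=25856/12505] → run B
t=13: vr[D=1819136/657763 E=4549/2501 F=14074880/7805621 G=68608/32513 H=25856/12505] → run F
t=14: vr[D=1819136/657763 E=4549/2501 F=16635904/7805621 G=68608/32513 H=25856/12505] → run E
t=15: vr[D=1819136/657763 E=7050/2501 F=16635904/7805621 G=68608/32513 H=25856/12505] → run H
t=16: vr[D=1819136/657763 E=7050/2501 F=16635904/7805621 G=68608/32513 H=41472/12505] → run G
t=17: vr[D=1819136/657763 E=7050/2501 F=16635904/7805621 G=89600/32513 H=41472/12505] → run F
t=18: vr[D=1819136/657763 E=7050/2501 F=19196928/7805621 G=89600/32513 H=41472/12505] → run F
t=19: vr[D=1819136/657763 E=7050/2501 F=21757952/7805621 G=89600/32513 H=41472/12505] → run G
t=20: vr[D=1819136/657763 E=7050/2501 F=21757952/7805621 H=41472/12505] → run D
t=21: vr[D=3099648/657763 E=7050/2501 F=21757952/7805621 H=41472/12505] → run F
t=22: vr[D=3099648/657763 E=7050/2501 F=24318976/7805621 H=41472/12505] → run E
t=23: vr[D=3099648/657763 F=24318976/7805621 H=41472/12505] → run F
t=24: vr[D=3099648/657763 H=41472/12505] → run H
t=25: vr[D=3099648/657763 H=57088/12505] → run H
t=26: vr[D=3099648/657763 H=72704/12505] → run D
t=27: vr[D=4380160/657763 H=72704/12505] → run H
t=28: vr[D=4380160/657763 H=17664/2501] → run D
t=29: vr[D=5660672/657763 H=17664/2501] → run H
t=30: vr[D=5660672/657763] → run D
t=31: (idle)
t=32: (idle)
t=33: (idle)
t=34: (idle)
t=35: (idle)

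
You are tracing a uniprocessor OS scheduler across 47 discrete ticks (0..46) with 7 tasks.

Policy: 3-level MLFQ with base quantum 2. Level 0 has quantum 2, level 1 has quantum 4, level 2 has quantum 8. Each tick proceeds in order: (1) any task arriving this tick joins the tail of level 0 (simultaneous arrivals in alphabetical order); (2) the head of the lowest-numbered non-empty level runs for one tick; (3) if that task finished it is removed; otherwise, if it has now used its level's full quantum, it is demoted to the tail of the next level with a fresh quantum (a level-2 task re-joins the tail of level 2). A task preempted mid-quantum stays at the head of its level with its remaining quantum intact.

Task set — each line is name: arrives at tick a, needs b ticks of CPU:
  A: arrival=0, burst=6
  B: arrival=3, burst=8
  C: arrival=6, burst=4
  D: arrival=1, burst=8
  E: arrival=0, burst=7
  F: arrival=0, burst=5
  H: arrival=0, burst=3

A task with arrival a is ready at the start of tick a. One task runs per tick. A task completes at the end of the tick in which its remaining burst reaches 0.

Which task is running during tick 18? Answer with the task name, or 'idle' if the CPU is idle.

running at tick 18 = E

t=0: L0/L1/L2 = AEFH/-/- → run A
t=1: L0/L1/L2 = AEFHD/-/- → run A
t=2: L0/L1/L2 = EFHD/A/- → run E
t=3: L0/L1/L2 = EFHDB/A/- → run E
t=4: L0/L1/L2 = FHDB/AE/- → run F
t=5: L0/L1/L2 = FHDB/AE/- → run F
t=6: L0/L1/L2 = HDBC/AEF/- → run H
t=7: L0/L1/L2 = HDBC/AEF/- → run H
t=8: L0/L1/L2 = DBC/AEFH/- → run D
t=9: L0/L1/L2 = DBC/AEFH/- → run D
t=10: L0/L1/L2 = BC/AEFHD/- → run B
t=11: L0/L1/L2 = BC/AEFHD/- → run B
t=12: L0/L1/L2 = C/AEFHDB/- → run C
t=13: L0/L1/L2 = C/AEFHDB/- → run C
t=14: L0/L1/L2 = -/AEFHDBC/- → run A
t=15: L0/L1/L2 = -/AEFHDBC/- → run A
t=16: L0/L1/L2 = -/AEFHDBC/- → run A
t=17: L0/L1/L2 = -/AEFHDBC/- → run A
t=18: L0/L1/L2 = -/EFHDBC/- → run E
t=19: L0/L1/L2 = -/EFHDBC/- → run E
t=20: L0/L1/L2 = -/EFHDBC/- → run E
t=21: L0/L1/L2 = -/EFHDBC/- → run E
t=22: L0/L1/L2 = -/FHDBC/E → run F
t=23: L0/L1/L2 = -/FHDBC/E → run F
t=24: L0/L1/L2 = -/FHDBC/E → run F
t=25: L0/L1/L2 = -/HDBC/E → run H
t=26: L0/L1/L2 = -/DBC/E → run D
t=27: L0/L1/L2 = -/DBC/E → run D
t=28: L0/L1/L2 = -/DBC/E → run D
t=29: L0/L1/L2 = -/DBC/E → run D
t=30: L0/L1/L2 = -/BC/ED → run B
t=31: L0/L1/L2 = -/BC/ED → run B
t=32: L0/L1/L2 = -/BC/ED → run B
t=33: L0/L1/L2 = -/BC/ED → run B
t=34: L0/L1/L2 = -/C/EDB → run C
t=35: L0/L1/L2 = -/C/EDB → run C
t=36: L0/L1/L2 = -/-/EDB → run E
t=37: L0/L1/L2 = -/-/DB → run D
t=38: L0/L1/L2 = -/-/DB → run D
t=39: L0/L1/L2 = -/-/B → run B
t=40: L0/L1/L2 = -/-/B → run B
t=41: (idle)
t=42: (idle)
t=43: (idle)
t=44: (idle)
t=45: (idle)
t=46: (idle)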